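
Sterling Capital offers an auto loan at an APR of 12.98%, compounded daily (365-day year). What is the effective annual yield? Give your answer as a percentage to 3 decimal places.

13.857%

EAR = (1 + 0.1298/365)^365 − 1.
= (1 + 0.000356)^365 − 1 = 1.138574 − 1 = 13.857%.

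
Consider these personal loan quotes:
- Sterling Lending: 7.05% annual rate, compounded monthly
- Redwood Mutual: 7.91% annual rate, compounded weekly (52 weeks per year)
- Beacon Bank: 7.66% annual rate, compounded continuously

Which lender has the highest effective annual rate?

Sterling Lending: (1 + 0.0705/12)^12 − 1 = 7.282%
Redwood Mutual: (1 + 0.0791/52)^52 − 1 = 8.225%
Beacon Bank: e^0.0766 − 1 = 7.961%
The highest effective annual rate is Redwood Mutual at 8.225%.

Redwood Mutual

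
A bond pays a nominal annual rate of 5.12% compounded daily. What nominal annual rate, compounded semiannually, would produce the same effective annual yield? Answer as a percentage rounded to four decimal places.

5.1857%

EAR = (1 + 0.0512/365)^365 − 1 = 0.052530.
Solve (1 + r/2)^2 = 1.052530: r/2 = 1.052530^(1/2) − 1 = 0.025929, so r = 0.051857 = 5.1857%.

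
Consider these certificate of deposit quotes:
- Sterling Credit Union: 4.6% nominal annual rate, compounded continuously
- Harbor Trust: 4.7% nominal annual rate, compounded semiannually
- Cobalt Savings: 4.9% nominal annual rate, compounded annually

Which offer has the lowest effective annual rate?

Sterling Credit Union

Sterling Credit Union: e^0.046 − 1 = 4.707%
Harbor Trust: (1 + 0.047/2)^2 − 1 = 4.755%
Cobalt Savings: compounded annually, EAR = 4.900%
The lowest effective annual rate is Sterling Credit Union at 4.707%.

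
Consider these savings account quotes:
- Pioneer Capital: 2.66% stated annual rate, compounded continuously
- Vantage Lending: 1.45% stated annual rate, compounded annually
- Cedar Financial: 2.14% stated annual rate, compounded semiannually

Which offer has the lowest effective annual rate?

Pioneer Capital: e^0.0266 − 1 = 2.696%
Vantage Lending: compounded annually, EAR = 1.450%
Cedar Financial: (1 + 0.0214/2)^2 − 1 = 2.151%
The lowest effective annual rate is Vantage Lending at 1.450%.

Vantage Lending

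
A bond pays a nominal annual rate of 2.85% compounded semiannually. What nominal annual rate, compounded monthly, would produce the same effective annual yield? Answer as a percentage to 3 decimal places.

2.833%

EAR = (1 + 0.0285/2)^2 − 1 = 0.028703.
Solve (1 + r/12)^12 = 1.028703: r/12 = 1.028703^(1/12) − 1 = 0.002361, so r = 0.028332 = 2.833%.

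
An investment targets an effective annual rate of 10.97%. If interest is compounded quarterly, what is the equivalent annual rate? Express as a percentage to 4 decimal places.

10.5456%

(1 + r/4)^4 − 1 = 0.1097, so 1 + r/4 = 1.1097^(1/4).
r/4 = 0.026364, so r = 0.105456 = 10.5456%.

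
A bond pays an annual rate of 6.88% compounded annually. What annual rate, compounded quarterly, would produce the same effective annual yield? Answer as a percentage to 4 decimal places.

6.7093%

Compounded annually, EAR = nominal = 0.068800.
Solve (1 + r/4)^4 = 1.068800: r/4 = 1.068800^(1/4) − 1 = 0.016773, so r = 0.067093 = 6.7093%.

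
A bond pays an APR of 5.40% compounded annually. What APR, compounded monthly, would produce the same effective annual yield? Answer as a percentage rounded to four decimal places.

5.2708%

Compounded annually, EAR = nominal = 0.054000.
Solve (1 + r/12)^12 = 1.054000: r/12 = 1.054000^(1/12) − 1 = 0.004392, so r = 0.052708 = 5.2708%.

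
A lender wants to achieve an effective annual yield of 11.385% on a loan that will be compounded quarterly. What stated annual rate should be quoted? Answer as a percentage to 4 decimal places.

(1 + r/4)^4 − 1 = 0.11385, so 1 + r/4 = 1.11385^(1/4).
r/4 = 0.027322, so r = 0.109289 = 10.9289%.

10.9289%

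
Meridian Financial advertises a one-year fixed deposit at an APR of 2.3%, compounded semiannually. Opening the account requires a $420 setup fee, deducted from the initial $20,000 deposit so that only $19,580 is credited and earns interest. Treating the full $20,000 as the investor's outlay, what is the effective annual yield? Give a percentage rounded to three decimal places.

Value after one year: 19,580 × (1 + 0.023/2)^2 = 19,580 × 1.023132 = $20,032.93.
Effective yield on the $20,000 outlay: 20,032.93 / 20,000 − 1 = 0.001646 = 0.165%.

0.165%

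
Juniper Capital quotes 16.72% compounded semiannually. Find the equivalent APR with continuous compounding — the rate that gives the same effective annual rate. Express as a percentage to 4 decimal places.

16.0578%

EAR = (1 + 0.1672/2)^2 − 1 = 0.174189.
Equivalent continuous rate: r = ln(1 + 0.174189) = 0.160578 = 16.0578%.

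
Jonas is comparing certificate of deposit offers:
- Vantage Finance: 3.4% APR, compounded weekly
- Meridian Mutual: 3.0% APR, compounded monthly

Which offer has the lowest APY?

Vantage Finance: (1 + 0.034/52)^52 − 1 = 3.457%
Meridian Mutual: (1 + 0.030/12)^12 − 1 = 3.042%
The lowest effective annual rate is Meridian Mutual at 3.042%.

Meridian Mutual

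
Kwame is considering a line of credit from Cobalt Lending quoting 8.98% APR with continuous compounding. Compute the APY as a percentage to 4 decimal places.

With continuous compounding, EAR = e^0.0898 − 1.
e^0.0898 = 1.093955, so EAR = 0.093955 = 9.3955%.

9.3955%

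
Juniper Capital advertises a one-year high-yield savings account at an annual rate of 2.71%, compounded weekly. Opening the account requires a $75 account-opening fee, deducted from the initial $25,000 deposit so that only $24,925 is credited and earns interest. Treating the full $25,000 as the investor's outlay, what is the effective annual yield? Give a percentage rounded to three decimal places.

2.438%

Value after one year: 24,925 × (1 + 0.0271/52)^52 = 24,925 × 1.027463 = $25,609.52.
Effective yield on the $25,000 outlay: 25,609.52 / 25,000 − 1 = 0.024381 = 2.438%.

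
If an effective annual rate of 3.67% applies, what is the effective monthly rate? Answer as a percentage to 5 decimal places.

The per-month rate i satisfies (1 + i)^12 = 1 + 0.0367.
i = 1.0367^(1/12) − 1 = 0.0030081 = 0.30081%.

0.30081%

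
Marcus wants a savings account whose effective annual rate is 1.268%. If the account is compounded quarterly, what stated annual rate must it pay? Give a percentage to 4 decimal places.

1.2620%

(1 + r/4)^4 − 1 = 0.01268, so 1 + r/4 = 1.01268^(1/4).
r/4 = 0.003155, so r = 0.012620 = 1.2620%.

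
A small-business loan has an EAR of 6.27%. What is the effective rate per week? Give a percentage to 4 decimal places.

The per-week rate i satisfies (1 + i)^52 = 1 + 0.0627.
i = 1.0627^(1/52) − 1 = 0.0011702 = 0.1170%.

0.1170%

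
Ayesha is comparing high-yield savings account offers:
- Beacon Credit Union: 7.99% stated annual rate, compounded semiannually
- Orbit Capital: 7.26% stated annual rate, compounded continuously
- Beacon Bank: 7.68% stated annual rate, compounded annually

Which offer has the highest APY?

Beacon Credit Union: (1 + 0.0799/2)^2 − 1 = 8.150%
Orbit Capital: e^0.0726 − 1 = 7.530%
Beacon Bank: compounded annually, EAR = 7.680%
The highest effective annual rate is Beacon Credit Union at 8.150%.

Beacon Credit Union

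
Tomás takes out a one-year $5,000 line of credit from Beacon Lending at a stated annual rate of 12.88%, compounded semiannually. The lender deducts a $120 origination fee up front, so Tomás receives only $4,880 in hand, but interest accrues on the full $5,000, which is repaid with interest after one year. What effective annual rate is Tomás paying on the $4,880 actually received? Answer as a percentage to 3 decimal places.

16.081%

Amount owed after one year: 5,000 × (1 + 0.1288/2)^2 = 5,000 × 1.132947 = $5,664.74.
Effective rate on net proceeds: 5,664.74 / 4,880 − 1 = 0.160807 = 16.081%.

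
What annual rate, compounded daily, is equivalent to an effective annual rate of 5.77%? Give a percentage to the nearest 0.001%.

(1 + r/365)^365 − 1 = 0.0577, so 1 + r/365 = 1.0577^(1/365).
r/365 = 0.000154, so r = 0.056101 = 5.610%.

5.610%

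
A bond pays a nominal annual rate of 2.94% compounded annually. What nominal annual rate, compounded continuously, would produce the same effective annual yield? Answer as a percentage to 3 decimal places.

2.898%

Compounded annually, EAR = nominal = 0.029400.
Equivalent continuous rate: r = ln(1 + 0.029400) = 0.028976 = 2.898%.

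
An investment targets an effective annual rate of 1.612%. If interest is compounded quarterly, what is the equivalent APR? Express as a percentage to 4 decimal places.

1.6023%

(1 + r/4)^4 − 1 = 0.01612, so 1 + r/4 = 1.01612^(1/4).
r/4 = 0.004006, so r = 0.016023 = 1.6023%.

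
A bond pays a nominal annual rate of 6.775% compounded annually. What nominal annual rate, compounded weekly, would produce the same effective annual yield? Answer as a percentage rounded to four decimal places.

Compounded annually, EAR = nominal = 0.067750.
Solve (1 + r/52)^52 = 1.067750: r/52 = 1.067750^(1/52) − 1 = 0.001261, so r = 0.065595 = 6.5595%.

6.5595%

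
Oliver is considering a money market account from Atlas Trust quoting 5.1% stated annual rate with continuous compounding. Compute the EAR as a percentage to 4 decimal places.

5.2323%

With continuous compounding, EAR = e^0.051 − 1.
e^0.051 = 1.052323, so EAR = 0.052323 = 5.2323%.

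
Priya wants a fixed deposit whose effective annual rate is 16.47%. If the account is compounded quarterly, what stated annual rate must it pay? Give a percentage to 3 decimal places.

15.541%

(1 + r/4)^4 − 1 = 0.1647, so 1 + r/4 = 1.1647^(1/4).
r/4 = 0.038852, so r = 0.155406 = 15.541%.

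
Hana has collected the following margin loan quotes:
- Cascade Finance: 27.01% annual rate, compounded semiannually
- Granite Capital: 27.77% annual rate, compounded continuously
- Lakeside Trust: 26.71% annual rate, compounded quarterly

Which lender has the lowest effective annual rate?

Cascade Finance: (1 + 0.2701/2)^2 − 1 = 28.834%
Granite Capital: e^0.2777 − 1 = 32.009%
Lakeside Trust: (1 + 0.2671/4)^4 − 1 = 29.506%
The lowest effective annual rate is Cascade Finance at 28.834%.

Cascade Finance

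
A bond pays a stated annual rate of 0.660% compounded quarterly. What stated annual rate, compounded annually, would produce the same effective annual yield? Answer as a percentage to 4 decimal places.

0.6616%

EAR = (1 + 0.00660/4)^4 − 1 = 0.006616.
Compounded annually, the equivalent nominal rate is the EAR itself: 0.6616%.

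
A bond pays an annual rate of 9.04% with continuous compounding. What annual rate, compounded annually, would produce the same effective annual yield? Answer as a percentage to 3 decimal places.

EAR under continuous compounding: e^0.0904 − 1 = 0.094612.
Compounded annually, the equivalent nominal rate is the EAR itself: 9.461%.

9.461%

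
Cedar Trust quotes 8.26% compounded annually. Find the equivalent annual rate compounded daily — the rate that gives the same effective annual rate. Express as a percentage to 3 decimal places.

7.937%

Compounded annually, EAR = nominal = 0.082600.
Solve (1 + r/365)^365 = 1.082600: r/365 = 1.082600^(1/365) − 1 = 0.000217, so r = 0.079374 = 7.937%.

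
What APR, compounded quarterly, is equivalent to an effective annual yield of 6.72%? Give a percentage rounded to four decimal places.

6.5570%

(1 + r/4)^4 − 1 = 0.0672, so 1 + r/4 = 1.0672^(1/4).
r/4 = 0.016393, so r = 0.065570 = 6.5570%.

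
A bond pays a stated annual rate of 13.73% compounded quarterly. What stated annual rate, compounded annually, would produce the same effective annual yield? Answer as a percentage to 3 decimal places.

EAR = (1 + 0.1373/4)^4 − 1 = 0.144532.
Compounded annually, the equivalent nominal rate is the EAR itself: 14.453%.

14.453%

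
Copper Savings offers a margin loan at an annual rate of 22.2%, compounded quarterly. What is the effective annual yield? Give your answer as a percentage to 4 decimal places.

24.1175%

EAR = (1 + 0.222/4)^4 − 1.
= (1 + 0.055500)^4 − 1 = 1.241175 − 1 = 24.1175%.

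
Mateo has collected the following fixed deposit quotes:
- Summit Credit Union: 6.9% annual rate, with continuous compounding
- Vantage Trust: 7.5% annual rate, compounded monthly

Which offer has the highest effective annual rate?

Summit Credit Union: e^0.069 − 1 = 7.144%
Vantage Trust: (1 + 0.075/12)^12 − 1 = 7.763%
The highest effective annual rate is Vantage Trust at 7.763%.

Vantage Trust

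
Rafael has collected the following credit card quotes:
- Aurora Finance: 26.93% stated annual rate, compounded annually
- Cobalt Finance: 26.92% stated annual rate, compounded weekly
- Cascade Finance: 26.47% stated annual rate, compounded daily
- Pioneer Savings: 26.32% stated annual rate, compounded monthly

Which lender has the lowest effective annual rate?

Aurora Finance: compounded annually, EAR = 26.930%
Cobalt Finance: (1 + 0.2692/52)^52 − 1 = 30.801%
Cascade Finance: (1 + 0.2647/365)^365 − 1 = 30.292%
Pioneer Savings: (1 + 0.2632/12)^12 − 1 = 29.739%
The lowest effective annual rate is Aurora Finance at 26.930%.

Aurora Finance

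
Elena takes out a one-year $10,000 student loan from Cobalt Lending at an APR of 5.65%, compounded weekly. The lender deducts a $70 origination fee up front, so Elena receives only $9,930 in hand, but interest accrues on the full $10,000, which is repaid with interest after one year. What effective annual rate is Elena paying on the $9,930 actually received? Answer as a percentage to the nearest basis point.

Amount owed after one year: 10,000 × (1 + 0.0565/52)^52 = 10,000 × 1.058094 = $10,580.94.
Effective rate on net proceeds: 10,580.94 / 9,930 − 1 = 0.065553 = 6.56%.

6.56%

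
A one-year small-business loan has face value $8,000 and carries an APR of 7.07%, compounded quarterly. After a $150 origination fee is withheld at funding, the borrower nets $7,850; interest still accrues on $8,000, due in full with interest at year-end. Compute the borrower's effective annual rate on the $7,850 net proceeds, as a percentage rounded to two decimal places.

Amount owed after one year: 8,000 × (1 + 0.0707/4)^4 = 8,000 × 1.072597 = $8,580.77.
Effective rate on net proceeds: 8,580.77 / 7,850 − 1 = 0.093092 = 9.31%.

9.31%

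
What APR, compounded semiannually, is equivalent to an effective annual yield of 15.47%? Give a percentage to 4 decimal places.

(1 + r/2)^2 − 1 = 0.1547, so 1 + r/2 = 1.1547^(1/2).
r/2 = 0.074570, so r = 0.149139 = 14.9139%.

14.9139%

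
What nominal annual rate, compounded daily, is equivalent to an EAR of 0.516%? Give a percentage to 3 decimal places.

(1 + r/365)^365 − 1 = 0.00516, so 1 + r/365 = 1.00516^(1/365).
r/365 = 0.000014, so r = 0.005147 = 0.515%.

0.515%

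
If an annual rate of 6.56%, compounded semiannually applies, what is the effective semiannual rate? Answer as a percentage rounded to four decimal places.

With a nominal annual rate compounded semiannually, the periodic rate is the nominal rate divided by 2.
i = 0.0656 / 2 = 0.0328000 = 3.2800%.

3.2800%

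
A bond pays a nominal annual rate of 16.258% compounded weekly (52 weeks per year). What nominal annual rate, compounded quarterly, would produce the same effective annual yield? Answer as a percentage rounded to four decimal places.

16.5665%

EAR = (1 + 0.16258/52)^52 − 1 = 0.176244.
Solve (1 + r/4)^4 = 1.176244: r/4 = 1.176244^(1/4) − 1 = 0.041416, so r = 0.165665 = 16.5665%.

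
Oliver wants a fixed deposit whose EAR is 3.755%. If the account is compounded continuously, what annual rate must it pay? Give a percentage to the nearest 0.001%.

3.686%

Continuous: nominal r satisfies e^r − 1 = 0.03755.
r = ln(1 + 0.03755) = ln(1.03755) = 0.036862 = 3.686%.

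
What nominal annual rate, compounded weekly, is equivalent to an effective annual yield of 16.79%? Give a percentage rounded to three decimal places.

(1 + r/52)^52 − 1 = 0.1679, so 1 + r/52 = 1.1679^(1/52).
r/52 = 0.002989, so r = 0.155439 = 15.544%.

15.544%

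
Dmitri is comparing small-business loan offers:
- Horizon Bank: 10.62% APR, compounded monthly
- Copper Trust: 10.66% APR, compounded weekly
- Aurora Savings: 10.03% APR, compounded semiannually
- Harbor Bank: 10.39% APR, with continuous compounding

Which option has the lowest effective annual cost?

Horizon Bank: (1 + 0.1062/12)^12 − 1 = 11.152%
Copper Trust: (1 + 0.1066/52)^52 − 1 = 11.237%
Aurora Savings: (1 + 0.1003/2)^2 − 1 = 10.282%
Harbor Bank: e^0.1039 − 1 = 10.949%
The lowest effective annual rate is Aurora Savings at 10.282%.

Aurora Savings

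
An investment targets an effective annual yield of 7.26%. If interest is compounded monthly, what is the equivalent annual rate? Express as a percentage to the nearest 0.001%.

7.029%

(1 + r/12)^12 − 1 = 0.0726, so 1 + r/12 = 1.0726^(1/12).
r/12 = 0.005858, so r = 0.070291 = 7.029%.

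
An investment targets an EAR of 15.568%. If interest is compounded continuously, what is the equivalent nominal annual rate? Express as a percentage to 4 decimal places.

Continuous: nominal r satisfies e^r − 1 = 0.15568.
r = ln(1 + 0.15568) = ln(1.15568) = 0.144689 = 14.4689%.

14.4689%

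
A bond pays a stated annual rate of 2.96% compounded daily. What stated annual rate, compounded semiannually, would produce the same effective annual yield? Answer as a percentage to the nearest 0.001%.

2.982%

EAR = (1 + 0.0296/365)^365 − 1 = 0.030041.
Solve (1 + r/2)^2 = 1.030041: r/2 = 1.030041^(1/2) − 1 = 0.014909, so r = 0.029819 = 2.982%.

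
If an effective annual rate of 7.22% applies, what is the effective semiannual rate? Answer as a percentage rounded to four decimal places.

The per-half-year rate i satisfies (1 + i)^2 = 1 + 0.0722.
i = 1.0722^(1/2) − 1 = 0.0354709 = 3.5471%.

3.5471%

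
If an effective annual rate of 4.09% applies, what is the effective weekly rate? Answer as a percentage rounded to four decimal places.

0.0771%

The per-week rate i satisfies (1 + i)^52 = 1 + 0.0409.
i = 1.0409^(1/52) − 1 = 0.0007712 = 0.0771%.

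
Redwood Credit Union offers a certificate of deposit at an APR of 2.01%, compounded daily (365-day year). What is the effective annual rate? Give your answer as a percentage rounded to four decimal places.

2.0303%

EAR = (1 + 0.0201/365)^365 − 1.
= (1 + 0.000055)^365 − 1 = 1.020303 − 1 = 2.0303%.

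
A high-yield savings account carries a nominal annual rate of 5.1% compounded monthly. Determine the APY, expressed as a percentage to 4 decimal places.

EAR = (1 + 0.051/12)^12 − 1.
= 1.052209 − 1 = 5.2209%.

5.2209%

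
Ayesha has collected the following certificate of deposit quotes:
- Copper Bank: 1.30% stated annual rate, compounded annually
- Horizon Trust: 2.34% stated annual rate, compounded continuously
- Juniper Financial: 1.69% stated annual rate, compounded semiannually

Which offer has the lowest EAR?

Copper Bank

Copper Bank: compounded annually, EAR = 1.300%
Horizon Trust: e^0.0234 − 1 = 2.368%
Juniper Financial: (1 + 0.0169/2)^2 − 1 = 1.697%
The lowest effective annual rate is Copper Bank at 1.300%.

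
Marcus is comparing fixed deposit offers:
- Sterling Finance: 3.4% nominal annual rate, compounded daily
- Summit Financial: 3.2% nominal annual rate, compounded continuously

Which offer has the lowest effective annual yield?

Summit Financial

Sterling Finance: (1 + 0.034/365)^365 − 1 = 3.458%
Summit Financial: e^0.032 − 1 = 3.252%
The lowest effective annual rate is Summit Financial at 3.252%.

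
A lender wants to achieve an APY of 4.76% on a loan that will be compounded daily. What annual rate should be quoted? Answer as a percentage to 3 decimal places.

4.650%

(1 + r/365)^365 − 1 = 0.0476, so 1 + r/365 = 1.0476^(1/365).
r/365 = 0.000127, so r = 0.046505 = 4.650%.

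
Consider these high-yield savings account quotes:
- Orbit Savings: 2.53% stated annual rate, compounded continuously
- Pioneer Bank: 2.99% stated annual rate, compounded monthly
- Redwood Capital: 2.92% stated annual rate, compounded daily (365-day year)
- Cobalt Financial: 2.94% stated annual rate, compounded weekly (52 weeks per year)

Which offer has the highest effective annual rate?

Orbit Savings: e^0.0253 − 1 = 2.562%
Pioneer Bank: (1 + 0.0299/12)^12 − 1 = 3.031%
Redwood Capital: (1 + 0.0292/365)^365 − 1 = 2.963%
Cobalt Financial: (1 + 0.0294/52)^52 − 1 = 2.983%
The highest effective annual rate is Pioneer Bank at 3.031%.

Pioneer Bank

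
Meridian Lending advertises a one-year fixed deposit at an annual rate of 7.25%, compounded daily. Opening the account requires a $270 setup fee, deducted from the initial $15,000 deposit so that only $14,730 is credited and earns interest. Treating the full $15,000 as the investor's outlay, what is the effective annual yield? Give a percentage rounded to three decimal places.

5.583%

Value after one year: 14,730 × (1 + 0.0725/365)^365 = 14,730 × 1.075185 = $15,837.48.
Effective yield on the $15,000 outlay: 15,837.48 / 15,000 − 1 = 0.055832 = 5.583%.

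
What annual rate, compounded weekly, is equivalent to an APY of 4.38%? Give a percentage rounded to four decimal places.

(1 + r/52)^52 − 1 = 0.0438, so 1 + r/52 = 1.0438^(1/52).
r/52 = 0.000825, so r = 0.042886 = 4.2886%.

4.2886%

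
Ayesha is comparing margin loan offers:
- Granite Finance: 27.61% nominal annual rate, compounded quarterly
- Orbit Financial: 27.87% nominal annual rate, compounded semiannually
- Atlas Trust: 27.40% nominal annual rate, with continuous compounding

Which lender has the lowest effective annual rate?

Orbit Financial

Granite Finance: (1 + 0.2761/4)^4 − 1 = 30.602%
Orbit Financial: (1 + 0.2787/2)^2 − 1 = 29.812%
Atlas Trust: e^0.2740 − 1 = 31.521%
The lowest effective annual rate is Orbit Financial at 29.812%.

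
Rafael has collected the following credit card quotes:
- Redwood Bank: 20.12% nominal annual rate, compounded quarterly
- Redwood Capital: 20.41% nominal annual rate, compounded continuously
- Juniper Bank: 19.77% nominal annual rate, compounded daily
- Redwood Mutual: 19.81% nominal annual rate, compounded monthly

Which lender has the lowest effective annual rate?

Redwood Bank: (1 + 0.2012/4)^4 − 1 = 21.690%
Redwood Capital: e^0.2041 − 1 = 22.642%
Juniper Bank: (1 + 0.1977/365)^365 − 1 = 21.853%
Redwood Mutual: (1 + 0.1981/12)^12 − 1 = 21.711%
The lowest effective annual rate is Redwood Bank at 21.690%.

Redwood Bank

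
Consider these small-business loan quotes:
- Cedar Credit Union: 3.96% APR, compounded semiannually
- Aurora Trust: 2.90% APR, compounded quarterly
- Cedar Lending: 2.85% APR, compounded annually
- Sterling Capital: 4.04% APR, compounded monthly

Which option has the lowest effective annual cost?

Cedar Lending

Cedar Credit Union: (1 + 0.0396/2)^2 − 1 = 3.999%
Aurora Trust: (1 + 0.0290/4)^4 − 1 = 2.932%
Cedar Lending: compounded annually, EAR = 2.850%
Sterling Capital: (1 + 0.0404/12)^12 − 1 = 4.116%
The lowest effective annual rate is Cedar Lending at 2.850%.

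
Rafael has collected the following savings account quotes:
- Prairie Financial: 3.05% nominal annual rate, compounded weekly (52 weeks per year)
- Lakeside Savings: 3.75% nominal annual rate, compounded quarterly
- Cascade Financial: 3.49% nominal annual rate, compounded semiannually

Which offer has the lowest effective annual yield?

Prairie Financial: (1 + 0.0305/52)^52 − 1 = 3.096%
Lakeside Savings: (1 + 0.0375/4)^4 − 1 = 3.803%
Cascade Financial: (1 + 0.0349/2)^2 − 1 = 3.520%
The lowest effective annual rate is Prairie Financial at 3.096%.

Prairie Financial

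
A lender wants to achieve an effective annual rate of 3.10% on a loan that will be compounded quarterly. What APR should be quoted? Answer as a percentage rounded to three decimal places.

(1 + r/4)^4 − 1 = 0.0310, so 1 + r/4 = 1.0310^(1/4).
r/4 = 0.007662, so r = 0.030646 = 3.065%.

3.065%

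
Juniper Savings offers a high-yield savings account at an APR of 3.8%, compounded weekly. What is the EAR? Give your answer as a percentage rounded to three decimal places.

EAR = (1 + 0.038/52)^52 − 1.
= (1 + 0.000731)^52 − 1 = 1.038717 − 1 = 3.872%.

3.872%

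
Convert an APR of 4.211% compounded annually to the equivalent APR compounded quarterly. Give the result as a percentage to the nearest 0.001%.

Compounded annually, EAR = nominal = 0.042110.
Solve (1 + r/4)^4 = 1.042110: r/4 = 1.042110^(1/4) − 1 = 0.010365, so r = 0.041461 = 4.146%.

4.146%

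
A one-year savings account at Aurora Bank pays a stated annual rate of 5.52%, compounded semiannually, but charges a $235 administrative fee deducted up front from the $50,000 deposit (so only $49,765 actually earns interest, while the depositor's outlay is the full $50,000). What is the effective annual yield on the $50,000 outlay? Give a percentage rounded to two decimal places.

Value after one year: 49,765 × (1 + 0.0552/2)^2 = 49,765 × 1.055962 = $52,549.94.
Effective yield on the $50,000 outlay: 52,549.94 / 50,000 − 1 = 0.050999 = 5.10%.

5.10%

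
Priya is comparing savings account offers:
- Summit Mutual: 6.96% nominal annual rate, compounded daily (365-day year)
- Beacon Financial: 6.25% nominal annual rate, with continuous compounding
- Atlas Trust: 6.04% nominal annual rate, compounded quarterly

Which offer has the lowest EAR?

Summit Mutual: (1 + 0.0696/365)^365 − 1 = 7.207%
Beacon Financial: e^0.0625 − 1 = 6.449%
Atlas Trust: (1 + 0.0604/4)^4 − 1 = 6.178%
The lowest effective annual rate is Atlas Trust at 6.178%.

Atlas Trust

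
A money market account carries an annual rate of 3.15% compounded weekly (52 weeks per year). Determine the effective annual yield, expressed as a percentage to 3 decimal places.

3.199%

EAR = (1 + 0.0315/52)^52 − 1.
= 1.031992 − 1 = 3.199%.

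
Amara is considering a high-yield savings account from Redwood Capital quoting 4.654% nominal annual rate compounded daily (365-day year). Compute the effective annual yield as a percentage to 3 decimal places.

4.764%

EAR = (1 + 0.04654/365)^365 − 1.
= 1.047637 − 1 = 4.764%.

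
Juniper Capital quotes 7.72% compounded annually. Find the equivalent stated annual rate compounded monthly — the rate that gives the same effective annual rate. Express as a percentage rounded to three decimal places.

Compounded annually, EAR = nominal = 0.077200.
Solve (1 + r/12)^12 = 1.077200: r/12 = 1.077200^(1/12) − 1 = 0.006216, so r = 0.074596 = 7.460%.

7.460%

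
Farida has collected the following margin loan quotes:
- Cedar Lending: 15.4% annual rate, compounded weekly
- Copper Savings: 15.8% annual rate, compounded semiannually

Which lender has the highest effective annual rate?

Cedar Lending: (1 + 0.154/52)^52 − 1 = 16.623%
Copper Savings: (1 + 0.158/2)^2 − 1 = 16.424%
The highest effective annual rate is Cedar Lending at 16.623%.

Cedar Lending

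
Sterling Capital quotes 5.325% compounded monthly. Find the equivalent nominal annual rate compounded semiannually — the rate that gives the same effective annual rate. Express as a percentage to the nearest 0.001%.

5.384%

EAR = (1 + 0.05325/12)^12 − 1 = 0.054569.
Solve (1 + r/2)^2 = 1.054569: r/2 = 1.054569^(1/2) − 1 = 0.026922, so r = 0.053844 = 5.384%.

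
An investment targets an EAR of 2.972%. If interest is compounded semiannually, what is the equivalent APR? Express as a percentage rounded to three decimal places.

(1 + r/2)^2 − 1 = 0.02972, so 1 + r/2 = 1.02972^(1/2).
r/2 = 0.014751, so r = 0.029502 = 2.950%.

2.950%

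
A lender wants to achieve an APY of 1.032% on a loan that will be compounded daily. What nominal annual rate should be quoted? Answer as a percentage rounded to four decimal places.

(1 + r/365)^365 − 1 = 0.01032, so 1 + r/365 = 1.01032^(1/365).
r/365 = 0.000028, so r = 0.010267 = 1.0267%.

1.0267%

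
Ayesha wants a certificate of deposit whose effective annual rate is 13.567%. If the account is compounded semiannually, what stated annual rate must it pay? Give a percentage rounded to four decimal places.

(1 + r/2)^2 − 1 = 0.13567, so 1 + r/2 = 1.13567^(1/2).
r/2 = 0.065678, so r = 0.131356 = 13.1356%.

13.1356%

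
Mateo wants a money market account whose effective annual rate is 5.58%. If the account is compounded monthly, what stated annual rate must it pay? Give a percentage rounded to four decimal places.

(1 + r/12)^12 − 1 = 0.0558, so 1 + r/12 = 1.0558^(1/12).
r/12 = 0.004535, so r = 0.054422 = 5.4422%.

5.4422%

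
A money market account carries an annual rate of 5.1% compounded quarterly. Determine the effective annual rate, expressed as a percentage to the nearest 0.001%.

EAR = (1 + 0.051/4)^4 − 1.
= 1.051984 − 1 = 5.198%.

5.198%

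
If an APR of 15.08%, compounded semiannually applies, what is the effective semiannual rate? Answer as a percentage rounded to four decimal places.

7.5400%

With a nominal annual rate compounded semiannually, the periodic rate is the nominal rate divided by 2.
i = 0.1508 / 2 = 0.0754000 = 7.5400%.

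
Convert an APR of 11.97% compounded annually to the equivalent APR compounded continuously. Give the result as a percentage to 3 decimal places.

Compounded annually, EAR = nominal = 0.119700.
Equivalent continuous rate: r = ln(1 + 0.119700) = 0.113061 = 11.306%.

11.306%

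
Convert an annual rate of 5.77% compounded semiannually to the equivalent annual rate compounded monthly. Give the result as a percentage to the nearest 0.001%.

EAR = (1 + 0.0577/2)^2 − 1 = 0.058532.
Solve (1 + r/12)^12 = 1.058532: r/12 = 1.058532^(1/12) − 1 = 0.004752, so r = 0.057018 = 5.702%.

5.702%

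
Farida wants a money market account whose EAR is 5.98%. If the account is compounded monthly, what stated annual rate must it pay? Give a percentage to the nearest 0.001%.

5.822%

(1 + r/12)^12 − 1 = 0.0598, so 1 + r/12 = 1.0598^(1/12).
r/12 = 0.004852, so r = 0.058221 = 5.822%.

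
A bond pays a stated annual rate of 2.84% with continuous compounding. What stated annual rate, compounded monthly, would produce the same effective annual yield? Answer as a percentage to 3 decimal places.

EAR under continuous compounding: e^0.0284 − 1 = 0.028807.
Solve (1 + r/12)^12 = 1.028807: r/12 = 1.028807^(1/12) − 1 = 0.002369, so r = 0.028434 = 2.843%.

2.843%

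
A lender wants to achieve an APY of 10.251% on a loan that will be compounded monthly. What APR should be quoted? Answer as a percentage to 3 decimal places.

9.799%

(1 + r/12)^12 − 1 = 0.10251, so 1 + r/12 = 1.10251^(1/12).
r/12 = 0.008166, so r = 0.097987 = 9.799%.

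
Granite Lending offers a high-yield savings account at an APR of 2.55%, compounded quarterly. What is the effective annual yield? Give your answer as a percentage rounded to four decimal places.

EAR = (1 + 0.0255/4)^4 − 1.
= 1.025745 − 1 = 2.5745%.

2.5745%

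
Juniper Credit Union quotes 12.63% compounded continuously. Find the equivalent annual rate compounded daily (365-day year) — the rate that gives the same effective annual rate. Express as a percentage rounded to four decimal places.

EAR under continuous compounding: e^0.1263 − 1 = 0.134623.
Solve (1 + r/365)^365 = 1.134623: r/365 = 1.134623^(1/365) − 1 = 0.000346, so r = 0.126322 = 12.6322%.

12.6322%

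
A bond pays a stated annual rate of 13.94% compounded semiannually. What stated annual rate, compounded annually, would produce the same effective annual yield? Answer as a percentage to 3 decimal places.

14.426%

EAR = (1 + 0.1394/2)^2 − 1 = 0.144258.
Compounded annually, the equivalent nominal rate is the EAR itself: 14.426%.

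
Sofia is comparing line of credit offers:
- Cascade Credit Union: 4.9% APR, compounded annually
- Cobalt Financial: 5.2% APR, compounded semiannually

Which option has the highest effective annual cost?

Cascade Credit Union: compounded annually, EAR = 4.900%
Cobalt Financial: (1 + 0.052/2)^2 − 1 = 5.268%
The highest effective annual rate is Cobalt Financial at 5.268%.

Cobalt Financial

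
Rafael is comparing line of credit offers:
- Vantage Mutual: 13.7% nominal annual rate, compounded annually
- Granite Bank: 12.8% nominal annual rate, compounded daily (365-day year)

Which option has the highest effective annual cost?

Vantage Mutual: compounded annually, EAR = 13.700%
Granite Bank: (1 + 0.128/365)^365 − 1 = 13.653%
The highest effective annual rate is Vantage Mutual at 13.700%.

Vantage Mutual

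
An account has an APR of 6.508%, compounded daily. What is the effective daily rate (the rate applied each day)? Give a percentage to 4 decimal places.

With a nominal annual rate compounded daily, the periodic rate is the nominal rate divided by 365.
i = 0.06508 / 365 = 0.0001783 = 0.0178%.

0.0178%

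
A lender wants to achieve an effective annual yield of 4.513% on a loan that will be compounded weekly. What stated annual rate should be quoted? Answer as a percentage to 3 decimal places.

4.416%

(1 + r/52)^52 − 1 = 0.04513, so 1 + r/52 = 1.04513^(1/52).
r/52 = 0.000849, so r = 0.044160 = 4.416%.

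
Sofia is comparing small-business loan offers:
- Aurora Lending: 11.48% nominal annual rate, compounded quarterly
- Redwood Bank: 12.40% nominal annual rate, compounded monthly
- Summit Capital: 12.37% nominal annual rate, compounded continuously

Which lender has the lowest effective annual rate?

Aurora Lending

Aurora Lending: (1 + 0.1148/4)^4 − 1 = 11.984%
Redwood Bank: (1 + 0.1240/12)^12 − 1 = 13.130%
Summit Capital: e^0.1237 − 1 = 13.168%
The lowest effective annual rate is Aurora Lending at 11.984%.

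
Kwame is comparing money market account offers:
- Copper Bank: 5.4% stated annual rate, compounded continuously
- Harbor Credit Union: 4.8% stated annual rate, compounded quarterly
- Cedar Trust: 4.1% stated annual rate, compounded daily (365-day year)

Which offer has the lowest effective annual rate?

Copper Bank: e^0.054 − 1 = 5.548%
Harbor Credit Union: (1 + 0.048/4)^4 − 1 = 4.887%
Cedar Trust: (1 + 0.041/365)^365 − 1 = 4.185%
The lowest effective annual rate is Cedar Trust at 4.185%.

Cedar Trust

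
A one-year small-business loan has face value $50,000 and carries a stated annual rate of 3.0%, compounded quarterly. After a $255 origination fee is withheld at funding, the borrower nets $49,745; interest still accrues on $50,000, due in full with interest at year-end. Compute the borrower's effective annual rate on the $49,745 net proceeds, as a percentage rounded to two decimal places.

3.56%

Amount owed after one year: 50,000 × (1 + 0.030/4)^4 = 50,000 × 1.030339 = $51,516.96.
Effective rate on net proceeds: 51,516.96 / 49,745 − 1 = 0.035621 = 3.56%.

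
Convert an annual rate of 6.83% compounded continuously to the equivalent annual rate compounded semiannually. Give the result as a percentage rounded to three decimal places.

6.948%

EAR under continuous compounding: e^0.0683 − 1 = 0.070686.
Solve (1 + r/2)^2 = 1.070686: r/2 = 1.070686^(1/2) − 1 = 0.034740, so r = 0.069480 = 6.948%.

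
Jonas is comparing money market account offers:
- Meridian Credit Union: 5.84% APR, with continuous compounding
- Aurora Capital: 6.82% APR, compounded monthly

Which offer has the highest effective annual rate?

Meridian Credit Union: e^0.0584 − 1 = 6.014%
Aurora Capital: (1 + 0.0682/12)^12 − 1 = 7.037%
The highest effective annual rate is Aurora Capital at 7.037%.

Aurora Capital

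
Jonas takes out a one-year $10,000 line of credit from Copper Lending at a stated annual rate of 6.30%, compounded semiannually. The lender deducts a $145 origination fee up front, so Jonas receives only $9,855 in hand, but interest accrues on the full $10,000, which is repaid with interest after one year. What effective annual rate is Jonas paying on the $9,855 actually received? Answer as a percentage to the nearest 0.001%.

7.965%

Amount owed after one year: 10,000 × (1 + 0.0630/2)^2 = 10,000 × 1.063992 = $10,639.92.
Effective rate on net proceeds: 10,639.92 / 9,855 − 1 = 0.079647 = 7.965%.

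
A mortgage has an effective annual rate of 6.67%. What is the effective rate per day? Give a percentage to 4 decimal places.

The per-day rate i satisfies (1 + i)^365 = 1 + 0.0667.
i = 1.0667^(1/365) − 1 = 0.0001769 = 0.0177%.

0.0177%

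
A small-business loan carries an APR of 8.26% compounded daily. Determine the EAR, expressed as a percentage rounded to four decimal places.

EAR = (1 + 0.0826/365)^365 − 1.
= 1.086097 − 1 = 8.6097%.

8.6097%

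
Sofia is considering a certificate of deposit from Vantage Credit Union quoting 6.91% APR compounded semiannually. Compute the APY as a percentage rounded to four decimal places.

EAR = (1 + 0.0691/2)^2 − 1.
= 1.070294 − 1 = 7.0294%.

7.0294%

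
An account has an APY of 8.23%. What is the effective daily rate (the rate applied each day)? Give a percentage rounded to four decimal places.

0.0217%

The per-day rate i satisfies (1 + i)^365 = 1 + 0.0823.
i = 1.0823^(1/365) − 1 = 0.0002167 = 0.0217%.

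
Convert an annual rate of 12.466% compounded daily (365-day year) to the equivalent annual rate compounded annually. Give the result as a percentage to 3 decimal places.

EAR = (1 + 0.12466/365)^365 − 1 = 0.132739.
Compounded annually, the equivalent nominal rate is the EAR itself: 13.274%.

13.274%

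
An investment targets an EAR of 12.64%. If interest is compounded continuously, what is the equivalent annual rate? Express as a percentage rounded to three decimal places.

Continuous: nominal r satisfies e^r − 1 = 0.1264.
r = ln(1 + 0.1264) = ln(1.1264) = 0.119027 = 11.903%.

11.903%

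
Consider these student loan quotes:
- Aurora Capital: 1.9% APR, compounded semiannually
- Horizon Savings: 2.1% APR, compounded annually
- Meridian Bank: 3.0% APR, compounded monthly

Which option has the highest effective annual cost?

Aurora Capital: (1 + 0.019/2)^2 − 1 = 1.909%
Horizon Savings: compounded annually, EAR = 2.100%
Meridian Bank: (1 + 0.030/12)^12 − 1 = 3.042%
The highest effective annual rate is Meridian Bank at 3.042%.

Meridian Bank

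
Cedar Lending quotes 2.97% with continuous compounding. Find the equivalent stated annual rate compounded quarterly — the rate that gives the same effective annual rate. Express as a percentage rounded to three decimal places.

2.981%

EAR under continuous compounding: e^0.0297 − 1 = 0.030145.
Solve (1 + r/4)^4 = 1.030145: r/4 = 1.030145^(1/4) − 1 = 0.007453, so r = 0.029811 = 2.981%.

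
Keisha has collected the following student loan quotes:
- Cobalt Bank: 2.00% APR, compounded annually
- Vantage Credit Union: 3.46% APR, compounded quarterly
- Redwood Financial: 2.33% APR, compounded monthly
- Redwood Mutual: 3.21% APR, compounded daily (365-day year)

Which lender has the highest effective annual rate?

Vantage Credit Union

Cobalt Bank: compounded annually, EAR = 2.000%
Vantage Credit Union: (1 + 0.0346/4)^4 − 1 = 3.505%
Redwood Financial: (1 + 0.0233/12)^12 − 1 = 2.355%
Redwood Mutual: (1 + 0.0321/365)^365 − 1 = 3.262%
The highest effective annual rate is Vantage Credit Union at 3.505%.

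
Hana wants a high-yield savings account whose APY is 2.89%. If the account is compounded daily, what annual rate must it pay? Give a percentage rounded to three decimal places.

2.849%

(1 + r/365)^365 − 1 = 0.0289, so 1 + r/365 = 1.0289^(1/365).
r/365 = 0.000078, so r = 0.028491 = 2.849%.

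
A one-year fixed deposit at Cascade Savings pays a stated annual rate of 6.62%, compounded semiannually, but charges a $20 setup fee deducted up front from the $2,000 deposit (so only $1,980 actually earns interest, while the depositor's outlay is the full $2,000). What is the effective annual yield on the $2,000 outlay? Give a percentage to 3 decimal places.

5.662%

Value after one year: 1,980 × (1 + 0.0662/2)^2 = 1,980 × 1.067296 = $2,113.25.
Effective yield on the $2,000 outlay: 2,113.25 / 2,000 − 1 = 0.056623 = 5.662%.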